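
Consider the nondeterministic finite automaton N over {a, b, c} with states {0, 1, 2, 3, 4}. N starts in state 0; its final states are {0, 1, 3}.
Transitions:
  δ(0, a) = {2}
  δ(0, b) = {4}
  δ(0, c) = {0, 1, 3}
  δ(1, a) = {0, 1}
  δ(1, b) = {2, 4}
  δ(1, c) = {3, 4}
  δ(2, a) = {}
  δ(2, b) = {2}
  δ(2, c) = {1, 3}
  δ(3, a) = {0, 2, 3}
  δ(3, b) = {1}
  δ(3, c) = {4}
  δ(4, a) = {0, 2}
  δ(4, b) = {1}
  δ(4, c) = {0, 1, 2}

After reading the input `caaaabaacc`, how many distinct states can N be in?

Start: {0}
read c: {0, 1, 3}
read a: {0, 1, 2, 3}
read a: {0, 1, 2, 3}
read a: {0, 1, 2, 3}
read a: {0, 1, 2, 3}
read b: {1, 2, 4}
read a: {0, 1, 2}
read a: {0, 1, 2}
read c: {0, 1, 3, 4}
read c: {0, 1, 2, 3, 4}
Final reachable set {0, 1, 2, 3, 4} has 5 states.

5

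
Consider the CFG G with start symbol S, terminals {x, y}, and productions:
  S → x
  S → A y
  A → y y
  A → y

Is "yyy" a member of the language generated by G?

S ⇒ Ay ⇒ yyy

yes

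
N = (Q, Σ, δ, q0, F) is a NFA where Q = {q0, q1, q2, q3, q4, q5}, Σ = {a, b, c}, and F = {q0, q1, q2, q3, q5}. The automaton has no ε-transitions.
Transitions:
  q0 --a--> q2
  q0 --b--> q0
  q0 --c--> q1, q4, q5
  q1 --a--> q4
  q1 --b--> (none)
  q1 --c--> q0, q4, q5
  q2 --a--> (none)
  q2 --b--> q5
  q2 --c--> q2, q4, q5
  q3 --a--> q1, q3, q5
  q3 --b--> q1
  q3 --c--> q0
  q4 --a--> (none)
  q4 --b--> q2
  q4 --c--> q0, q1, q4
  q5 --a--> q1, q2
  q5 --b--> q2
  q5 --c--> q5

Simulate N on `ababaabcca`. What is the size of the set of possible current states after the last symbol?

Start: {q0}
read a: {q2}
read b: {q5}
read a: {q1, q2}
read b: {q5}
read a: {q1, q2}
read a: {q4}
read b: {q2}
read c: {q2, q4, q5}
read c: {q0, q1, q2, q4, q5}
read a: {q1, q2, q4}
Final reachable set {q1, q2, q4} has 3 states.

3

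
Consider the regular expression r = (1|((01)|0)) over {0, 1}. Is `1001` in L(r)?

Neither 1 nor ((01)|0) matches 1001.

no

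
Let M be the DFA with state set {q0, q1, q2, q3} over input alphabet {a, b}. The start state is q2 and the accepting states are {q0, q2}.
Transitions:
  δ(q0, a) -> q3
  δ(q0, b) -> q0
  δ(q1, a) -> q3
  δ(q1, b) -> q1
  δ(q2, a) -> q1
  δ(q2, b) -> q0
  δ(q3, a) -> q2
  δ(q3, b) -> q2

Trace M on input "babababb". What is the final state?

q2 --b--> q0
q0 --a--> q3
q3 --b--> q2
q2 --a--> q1
q1 --b--> q1
q1 --a--> q3
q3 --b--> q2
q2 --b--> q0

q0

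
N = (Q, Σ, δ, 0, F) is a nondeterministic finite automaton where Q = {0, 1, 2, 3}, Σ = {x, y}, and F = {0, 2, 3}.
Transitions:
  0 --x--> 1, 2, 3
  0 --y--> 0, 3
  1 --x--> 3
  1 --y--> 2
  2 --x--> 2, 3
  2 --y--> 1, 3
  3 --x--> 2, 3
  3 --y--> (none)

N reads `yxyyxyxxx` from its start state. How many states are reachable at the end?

2

Start: {0}
read y: {0, 3}
read x: {1, 2, 3}
read y: {1, 2, 3}
read y: {1, 2, 3}
read x: {2, 3}
read y: {1, 3}
read x: {2, 3}
read x: {2, 3}
read x: {2, 3}
Final reachable set {2, 3} has 2 states.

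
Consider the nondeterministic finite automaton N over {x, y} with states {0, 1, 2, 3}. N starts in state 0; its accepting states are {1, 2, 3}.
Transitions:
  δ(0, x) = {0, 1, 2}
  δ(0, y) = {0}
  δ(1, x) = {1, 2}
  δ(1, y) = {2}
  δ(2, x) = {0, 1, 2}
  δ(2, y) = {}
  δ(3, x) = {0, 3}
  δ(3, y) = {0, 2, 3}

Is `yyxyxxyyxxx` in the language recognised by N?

accepted

Start: {0}
read y: {0}
read y: {0}
read x: {0, 1, 2}
read y: {0, 2}
read x: {0, 1, 2}
read x: {0, 1, 2}
read y: {0, 2}
read y: {0}
read x: {0, 1, 2}
read x: {0, 1, 2}
read x: {0, 1, 2}
Reachable ∩ accepting = {1, 2} — nonempty.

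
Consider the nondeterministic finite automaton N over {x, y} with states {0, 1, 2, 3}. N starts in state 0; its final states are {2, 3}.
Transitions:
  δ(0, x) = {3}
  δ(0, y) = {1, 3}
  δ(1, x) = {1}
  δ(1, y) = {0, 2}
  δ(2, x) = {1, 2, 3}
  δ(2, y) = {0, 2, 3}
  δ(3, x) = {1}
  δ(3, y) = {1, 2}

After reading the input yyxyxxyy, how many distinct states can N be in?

4

Start: {0}
read y: {1, 3}
read y: {0, 1, 2}
read x: {1, 2, 3}
read y: {0, 1, 2, 3}
read x: {1, 2, 3}
read x: {1, 2, 3}
read y: {0, 1, 2, 3}
read y: {0, 1, 2, 3}
Final reachable set {0, 1, 2, 3} has 4 states.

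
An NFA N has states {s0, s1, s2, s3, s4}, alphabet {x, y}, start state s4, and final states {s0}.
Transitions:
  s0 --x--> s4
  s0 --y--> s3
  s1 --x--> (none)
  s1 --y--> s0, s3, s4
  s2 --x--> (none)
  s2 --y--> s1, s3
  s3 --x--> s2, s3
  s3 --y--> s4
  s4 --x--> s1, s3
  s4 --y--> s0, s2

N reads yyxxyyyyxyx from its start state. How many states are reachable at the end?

4

Start: {s4}
read y: {s0, s2}
read y: {s1, s3}
read x: {s2, s3}
read x: {s2, s3}
read y: {s1, s3, s4}
read y: {s0, s2, s3, s4}
read y: {s0, s1, s2, s3, s4}
read y: {s0, s1, s2, s3, s4}
read x: {s1, s2, s3, s4}
read y: {s0, s1, s2, s3, s4}
read x: {s1, s2, s3, s4}
Final reachable set {s1, s2, s3, s4} has 4 states.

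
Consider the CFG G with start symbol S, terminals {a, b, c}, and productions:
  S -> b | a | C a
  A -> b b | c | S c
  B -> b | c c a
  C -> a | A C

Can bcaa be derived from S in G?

yes

S ⇒ Ca ⇒ ACa ⇒ ScCa ⇒ bcCa ⇒ bcaa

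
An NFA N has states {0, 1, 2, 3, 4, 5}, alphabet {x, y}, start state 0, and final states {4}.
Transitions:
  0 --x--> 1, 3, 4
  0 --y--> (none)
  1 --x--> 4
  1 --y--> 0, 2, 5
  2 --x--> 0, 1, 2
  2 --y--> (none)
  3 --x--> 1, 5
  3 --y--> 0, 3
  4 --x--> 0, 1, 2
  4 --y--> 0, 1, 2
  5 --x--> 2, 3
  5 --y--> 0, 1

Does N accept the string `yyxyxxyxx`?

Start: {0}
read y: {}
The reachable set is empty and stays empty for the remaining 8 symbols.
Reachable ∩ accepting = {} — empty.

rejected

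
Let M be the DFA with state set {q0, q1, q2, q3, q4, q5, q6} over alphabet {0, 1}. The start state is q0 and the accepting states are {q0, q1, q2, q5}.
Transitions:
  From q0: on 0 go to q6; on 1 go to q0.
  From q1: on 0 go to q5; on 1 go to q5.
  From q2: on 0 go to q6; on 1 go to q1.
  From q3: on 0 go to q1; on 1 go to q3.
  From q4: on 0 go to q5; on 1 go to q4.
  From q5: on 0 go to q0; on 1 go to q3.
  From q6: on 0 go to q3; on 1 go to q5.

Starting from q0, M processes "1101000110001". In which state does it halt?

q0

q0 --1--> q0
q0 --1--> q0
q0 --0--> q6
q6 --1--> q5
q5 --0--> q0
q0 --0--> q6
q6 --0--> q3
q3 --1--> q3
q3 --1--> q3
q3 --0--> q1
q1 --0--> q5
q5 --0--> q0
q0 --1--> q0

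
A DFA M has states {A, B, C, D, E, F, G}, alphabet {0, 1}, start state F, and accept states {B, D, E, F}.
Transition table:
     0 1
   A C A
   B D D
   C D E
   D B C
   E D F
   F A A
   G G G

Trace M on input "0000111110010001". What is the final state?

C

F --0--> A
A --0--> C
C --0--> D
D --0--> B
B --1--> D
D --1--> C
C --1--> E
E --1--> F
F --1--> A
A --0--> C
C --0--> D
D --1--> C
C --0--> D
D --0--> B
B --0--> D
D --1--> C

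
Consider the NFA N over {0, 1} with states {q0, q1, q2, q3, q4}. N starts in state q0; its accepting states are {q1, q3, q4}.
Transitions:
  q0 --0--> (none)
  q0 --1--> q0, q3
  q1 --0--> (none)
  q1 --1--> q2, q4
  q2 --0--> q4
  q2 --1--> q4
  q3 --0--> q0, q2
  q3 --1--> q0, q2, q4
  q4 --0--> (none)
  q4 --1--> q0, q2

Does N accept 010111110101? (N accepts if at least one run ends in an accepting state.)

rejected

Start: {q0}
read 0: {}
The reachable set is empty and stays empty for the remaining 11 symbols.
Reachable ∩ accepting = {} — empty.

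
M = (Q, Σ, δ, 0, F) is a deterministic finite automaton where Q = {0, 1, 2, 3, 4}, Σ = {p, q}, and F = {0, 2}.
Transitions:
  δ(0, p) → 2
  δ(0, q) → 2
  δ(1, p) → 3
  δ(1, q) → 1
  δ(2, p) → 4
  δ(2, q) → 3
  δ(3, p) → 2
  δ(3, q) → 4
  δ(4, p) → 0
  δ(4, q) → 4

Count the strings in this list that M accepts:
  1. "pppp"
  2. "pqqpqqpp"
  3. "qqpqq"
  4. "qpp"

"pppp": accepted
"pqqpqqpp": rejected
"qqpqq": rejected
"qpp": accepted

2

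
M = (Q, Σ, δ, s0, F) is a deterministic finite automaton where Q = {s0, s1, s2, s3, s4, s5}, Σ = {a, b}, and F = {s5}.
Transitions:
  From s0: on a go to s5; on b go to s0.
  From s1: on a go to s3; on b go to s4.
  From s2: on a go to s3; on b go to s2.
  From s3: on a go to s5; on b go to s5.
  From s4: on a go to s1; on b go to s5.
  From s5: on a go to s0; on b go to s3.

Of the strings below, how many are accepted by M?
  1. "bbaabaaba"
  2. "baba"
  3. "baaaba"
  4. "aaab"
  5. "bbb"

"bbaabaaba": accepted
"baba": accepted
"baaaba": accepted
"aaab": rejected
"bbb": rejected

3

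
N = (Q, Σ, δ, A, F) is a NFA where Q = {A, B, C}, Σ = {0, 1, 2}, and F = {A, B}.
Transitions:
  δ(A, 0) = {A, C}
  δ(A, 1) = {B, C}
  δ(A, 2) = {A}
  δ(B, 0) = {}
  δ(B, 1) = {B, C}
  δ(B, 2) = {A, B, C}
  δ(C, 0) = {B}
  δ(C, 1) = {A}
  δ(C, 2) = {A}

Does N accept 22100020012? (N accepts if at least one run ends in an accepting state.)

Start: {A}
read 2: {A}
read 2: {A}
read 1: {B, C}
read 0: {B}
read 0: {}
The reachable set is empty and stays empty for the remaining 6 symbols.
Reachable ∩ accepting = {} — empty.

rejected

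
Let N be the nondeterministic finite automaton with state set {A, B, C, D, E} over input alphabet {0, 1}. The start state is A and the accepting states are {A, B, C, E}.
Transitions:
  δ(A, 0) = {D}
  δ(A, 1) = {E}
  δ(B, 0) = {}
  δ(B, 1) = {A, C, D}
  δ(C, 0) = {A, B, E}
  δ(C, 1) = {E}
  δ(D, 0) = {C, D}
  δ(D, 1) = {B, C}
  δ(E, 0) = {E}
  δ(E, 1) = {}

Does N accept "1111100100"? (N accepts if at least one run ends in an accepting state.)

rejected

Start: {A}
read 1: {E}
read 1: {}
The reachable set is empty and stays empty for the remaining 8 symbols.
Reachable ∩ accepting = {} — empty.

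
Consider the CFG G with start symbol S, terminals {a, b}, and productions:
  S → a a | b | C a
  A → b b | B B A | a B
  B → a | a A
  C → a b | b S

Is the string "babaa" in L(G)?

S ⇒ Ca ⇒ bSa ⇒ bCaa ⇒ babaa

yes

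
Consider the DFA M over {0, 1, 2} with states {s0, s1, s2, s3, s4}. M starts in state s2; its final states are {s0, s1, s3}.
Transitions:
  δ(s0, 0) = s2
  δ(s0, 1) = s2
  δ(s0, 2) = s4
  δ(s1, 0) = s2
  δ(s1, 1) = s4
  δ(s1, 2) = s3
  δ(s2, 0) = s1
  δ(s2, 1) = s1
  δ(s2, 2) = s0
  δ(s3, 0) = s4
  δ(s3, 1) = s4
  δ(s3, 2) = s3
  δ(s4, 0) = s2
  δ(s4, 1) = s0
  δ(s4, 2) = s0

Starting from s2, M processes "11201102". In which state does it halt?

s0

s2 --1--> s1
s1 --1--> s4
s4 --2--> s0
s0 --0--> s2
s2 --1--> s1
s1 --1--> s4
s4 --0--> s2
s2 --2--> s0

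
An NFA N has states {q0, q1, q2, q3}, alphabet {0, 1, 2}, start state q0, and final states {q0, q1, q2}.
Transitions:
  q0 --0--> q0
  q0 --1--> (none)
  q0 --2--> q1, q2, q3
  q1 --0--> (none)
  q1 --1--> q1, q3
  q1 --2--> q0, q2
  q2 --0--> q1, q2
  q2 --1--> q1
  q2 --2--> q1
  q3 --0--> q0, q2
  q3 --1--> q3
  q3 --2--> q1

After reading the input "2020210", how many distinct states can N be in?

Start: {q0}
read 2: {q1, q2, q3}
read 0: {q0, q1, q2}
read 2: {q0, q1, q2, q3}
read 0: {q0, q1, q2}
read 2: {q0, q1, q2, q3}
read 1: {q1, q3}
read 0: {q0, q2}
Final reachable set {q0, q2} has 2 states.

2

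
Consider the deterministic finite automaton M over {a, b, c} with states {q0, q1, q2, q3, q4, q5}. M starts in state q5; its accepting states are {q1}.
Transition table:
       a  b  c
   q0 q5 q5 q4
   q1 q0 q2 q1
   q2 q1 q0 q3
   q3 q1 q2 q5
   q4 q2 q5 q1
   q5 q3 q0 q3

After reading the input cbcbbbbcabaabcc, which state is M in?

q5

q5 --c--> q3
q3 --b--> q2
q2 --c--> q3
q3 --b--> q2
q2 --b--> q0
q0 --b--> q5
q5 --b--> q0
q0 --c--> q4
q4 --a--> q2
q2 --b--> q0
q0 --a--> q5
q5 --a--> q3
q3 --b--> q2
q2 --c--> q3
q3 --c--> q5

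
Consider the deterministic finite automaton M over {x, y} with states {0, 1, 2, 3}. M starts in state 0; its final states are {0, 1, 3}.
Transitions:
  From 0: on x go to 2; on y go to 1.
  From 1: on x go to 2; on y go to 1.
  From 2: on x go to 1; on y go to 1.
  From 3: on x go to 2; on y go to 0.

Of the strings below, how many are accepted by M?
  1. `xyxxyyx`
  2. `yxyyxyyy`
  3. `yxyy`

2

`xyxxyyx`: rejected
`yxyyxyyy`: accepted
`yxyy`: accepted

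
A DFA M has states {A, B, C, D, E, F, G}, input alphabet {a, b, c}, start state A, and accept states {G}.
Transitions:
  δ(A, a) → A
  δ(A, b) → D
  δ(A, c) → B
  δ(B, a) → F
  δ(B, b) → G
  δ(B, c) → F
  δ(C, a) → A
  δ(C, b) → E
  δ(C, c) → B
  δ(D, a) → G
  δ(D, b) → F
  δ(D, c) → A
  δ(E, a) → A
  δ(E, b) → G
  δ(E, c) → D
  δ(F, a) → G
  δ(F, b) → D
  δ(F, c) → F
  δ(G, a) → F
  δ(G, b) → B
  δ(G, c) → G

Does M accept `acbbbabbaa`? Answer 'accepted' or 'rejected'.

rejected

A --a--> A
A --c--> B
B --b--> G
G --b--> B
B --b--> G
G --a--> F
F --b--> D
D --b--> F
F --a--> G
G --a--> F
End in state F, which is not an accepting state.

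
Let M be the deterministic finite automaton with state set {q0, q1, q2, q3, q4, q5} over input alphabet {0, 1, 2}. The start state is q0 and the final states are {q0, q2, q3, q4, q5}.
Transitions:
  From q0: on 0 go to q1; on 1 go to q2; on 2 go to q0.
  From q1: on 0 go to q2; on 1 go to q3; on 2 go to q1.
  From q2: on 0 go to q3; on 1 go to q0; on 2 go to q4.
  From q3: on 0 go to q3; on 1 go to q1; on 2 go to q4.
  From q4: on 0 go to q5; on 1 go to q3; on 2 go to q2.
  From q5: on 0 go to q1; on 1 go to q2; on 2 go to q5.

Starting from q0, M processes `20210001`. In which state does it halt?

q1

q0 --2--> q0
q0 --0--> q1
q1 --2--> q1
q1 --1--> q3
q3 --0--> q3
q3 --0--> q3
q3 --0--> q3
q3 --1--> q1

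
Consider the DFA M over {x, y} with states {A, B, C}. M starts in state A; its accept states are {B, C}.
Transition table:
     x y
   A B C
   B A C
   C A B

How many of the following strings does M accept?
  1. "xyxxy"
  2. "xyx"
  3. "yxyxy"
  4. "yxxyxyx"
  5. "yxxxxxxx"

2

"xyxxy": accepted
"xyx": rejected
"yxyxy": accepted
"yxxyxyx": rejected
"yxxxxxxx": rejected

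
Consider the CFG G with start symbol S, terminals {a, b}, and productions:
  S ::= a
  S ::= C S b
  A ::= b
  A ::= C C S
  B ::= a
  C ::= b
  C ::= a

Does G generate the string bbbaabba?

no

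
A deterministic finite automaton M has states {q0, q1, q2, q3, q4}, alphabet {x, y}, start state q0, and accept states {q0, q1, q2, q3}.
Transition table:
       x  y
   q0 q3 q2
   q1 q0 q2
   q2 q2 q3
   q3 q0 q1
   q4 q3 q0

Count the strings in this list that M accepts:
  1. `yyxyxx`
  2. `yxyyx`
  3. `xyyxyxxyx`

`yyxyxx`: accepted
`yxyyx`: accepted
`xyyxyxxyx`: accepted

3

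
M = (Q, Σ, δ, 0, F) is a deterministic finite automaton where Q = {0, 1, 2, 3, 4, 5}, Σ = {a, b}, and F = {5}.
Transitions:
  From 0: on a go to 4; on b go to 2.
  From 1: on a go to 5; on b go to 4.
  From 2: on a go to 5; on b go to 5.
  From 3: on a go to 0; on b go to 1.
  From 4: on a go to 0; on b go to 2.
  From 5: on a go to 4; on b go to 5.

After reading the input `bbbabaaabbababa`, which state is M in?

4

0 --b--> 2
2 --b--> 5
5 --b--> 5
5 --a--> 4
4 --b--> 2
2 --a--> 5
5 --a--> 4
4 --a--> 0
0 --b--> 2
2 --b--> 5
5 --a--> 4
4 --b--> 2
2 --a--> 5
5 --b--> 5
5 --a--> 4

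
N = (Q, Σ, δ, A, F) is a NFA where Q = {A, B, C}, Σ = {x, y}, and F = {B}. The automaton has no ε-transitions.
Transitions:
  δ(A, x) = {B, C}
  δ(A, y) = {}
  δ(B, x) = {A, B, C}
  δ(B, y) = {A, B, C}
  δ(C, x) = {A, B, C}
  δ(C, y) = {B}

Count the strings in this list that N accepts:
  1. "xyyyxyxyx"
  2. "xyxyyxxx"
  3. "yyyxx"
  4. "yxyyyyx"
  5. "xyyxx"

3

"xyyyxyxyx": accepted
"xyxyyxxx": accepted
"yyyxx": rejected
"yxyyyyx": rejected
"xyyxx": accepted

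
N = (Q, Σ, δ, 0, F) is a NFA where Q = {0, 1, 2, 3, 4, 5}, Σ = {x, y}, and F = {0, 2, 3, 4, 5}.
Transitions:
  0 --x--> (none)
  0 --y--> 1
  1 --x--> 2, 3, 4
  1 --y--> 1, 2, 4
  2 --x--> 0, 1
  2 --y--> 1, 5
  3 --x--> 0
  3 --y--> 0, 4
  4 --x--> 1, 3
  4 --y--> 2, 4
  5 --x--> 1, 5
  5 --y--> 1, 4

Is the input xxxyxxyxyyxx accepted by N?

Start: {0}
read x: {}
The reachable set is empty and stays empty for the remaining 11 symbols.
Reachable ∩ accepting = {} — empty.

rejected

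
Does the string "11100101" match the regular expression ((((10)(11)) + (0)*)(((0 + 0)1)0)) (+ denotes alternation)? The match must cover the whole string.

No split of 11100101 into u·v has (((10)(11))+(0)*) matching u and (((0+0)1)0) matching v.

no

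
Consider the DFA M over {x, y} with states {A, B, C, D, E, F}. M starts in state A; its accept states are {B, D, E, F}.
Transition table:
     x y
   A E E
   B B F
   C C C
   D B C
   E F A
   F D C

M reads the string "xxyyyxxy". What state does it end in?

A --x--> E
E --x--> F
F --y--> C
C --y--> C
C --y--> C
C --x--> C
C --x--> C
C --y--> C

C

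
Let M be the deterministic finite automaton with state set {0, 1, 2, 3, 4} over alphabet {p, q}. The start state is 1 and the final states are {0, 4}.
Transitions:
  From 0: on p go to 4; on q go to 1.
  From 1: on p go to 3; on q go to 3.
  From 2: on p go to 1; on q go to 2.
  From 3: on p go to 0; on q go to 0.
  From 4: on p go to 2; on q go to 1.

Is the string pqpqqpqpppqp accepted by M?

1 --p--> 3
3 --q--> 0
0 --p--> 4
4 --q--> 1
1 --q--> 3
3 --p--> 0
0 --q--> 1
1 --p--> 3
3 --p--> 0
0 --p--> 4
4 --q--> 1
1 --p--> 3
End in state 3, which is not an accepting state.

rejected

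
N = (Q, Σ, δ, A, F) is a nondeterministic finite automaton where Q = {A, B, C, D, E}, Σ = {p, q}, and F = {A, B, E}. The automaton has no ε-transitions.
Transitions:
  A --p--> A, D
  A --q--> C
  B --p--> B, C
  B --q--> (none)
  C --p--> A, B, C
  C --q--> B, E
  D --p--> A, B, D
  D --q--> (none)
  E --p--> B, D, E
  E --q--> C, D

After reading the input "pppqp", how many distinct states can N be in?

Start: {A}
read p: {A, D}
read p: {A, B, D}
read p: {A, B, C, D}
read q: {B, C, E}
read p: {A, B, C, D, E}
Final reachable set {A, B, C, D, E} has 5 states.

5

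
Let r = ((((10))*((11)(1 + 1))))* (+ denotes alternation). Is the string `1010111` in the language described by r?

Split into 1 piece 1010111; each matches (((10))*((11)(1+1))).

yes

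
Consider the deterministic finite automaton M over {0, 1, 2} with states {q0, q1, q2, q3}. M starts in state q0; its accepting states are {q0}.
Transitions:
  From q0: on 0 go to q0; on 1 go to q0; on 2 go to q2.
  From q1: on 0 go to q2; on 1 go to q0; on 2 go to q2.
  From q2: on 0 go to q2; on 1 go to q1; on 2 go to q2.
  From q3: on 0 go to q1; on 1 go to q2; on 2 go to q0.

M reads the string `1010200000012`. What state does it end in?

q2

q0 --1--> q0
q0 --0--> q0
q0 --1--> q0
q0 --0--> q0
q0 --2--> q2
q2 --0--> q2
q2 --0--> q2
q2 --0--> q2
q2 --0--> q2
q2 --0--> q2
q2 --0--> q2
q2 --1--> q1
q1 --2--> q2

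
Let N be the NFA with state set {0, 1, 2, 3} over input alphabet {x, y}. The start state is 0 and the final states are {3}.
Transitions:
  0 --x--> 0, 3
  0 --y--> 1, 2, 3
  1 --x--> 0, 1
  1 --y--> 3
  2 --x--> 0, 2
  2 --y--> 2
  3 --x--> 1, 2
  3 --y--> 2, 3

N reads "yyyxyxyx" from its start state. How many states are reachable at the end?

Start: {0}
read y: {1, 2, 3}
read y: {2, 3}
read y: {2, 3}
read x: {0, 1, 2}
read y: {1, 2, 3}
read x: {0, 1, 2}
read y: {1, 2, 3}
read x: {0, 1, 2}
Final reachable set {0, 1, 2} has 3 states.

3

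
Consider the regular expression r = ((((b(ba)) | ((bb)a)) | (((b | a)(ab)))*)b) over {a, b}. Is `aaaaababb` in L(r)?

no

No split of aaaaababb into u·v has (((b(ba))|((bb)a))|(((b|a)(ab)))*) matching u and b matching v.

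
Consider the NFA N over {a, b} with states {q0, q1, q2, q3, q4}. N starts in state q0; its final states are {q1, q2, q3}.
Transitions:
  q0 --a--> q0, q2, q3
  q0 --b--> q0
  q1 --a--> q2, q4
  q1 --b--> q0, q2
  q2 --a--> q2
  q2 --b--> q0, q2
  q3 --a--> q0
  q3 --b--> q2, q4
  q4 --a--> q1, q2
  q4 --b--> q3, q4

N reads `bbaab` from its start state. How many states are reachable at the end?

Start: {q0}
read b: {q0}
read b: {q0}
read a: {q0, q2, q3}
read a: {q0, q2, q3}
read b: {q0, q2, q4}
Final reachable set {q0, q2, q4} has 3 states.

3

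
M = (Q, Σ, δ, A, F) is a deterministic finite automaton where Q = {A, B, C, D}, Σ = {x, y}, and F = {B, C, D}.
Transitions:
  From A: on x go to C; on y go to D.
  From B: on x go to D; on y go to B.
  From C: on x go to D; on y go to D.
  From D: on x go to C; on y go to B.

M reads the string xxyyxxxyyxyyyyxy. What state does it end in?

A --x--> C
C --x--> D
D --y--> B
B --y--> B
B --x--> D
D --x--> C
C --x--> D
D --y--> B
B --y--> B
B --x--> D
D --y--> B
B --y--> B
B --y--> B
B --y--> B
B --x--> D
D --y--> B

B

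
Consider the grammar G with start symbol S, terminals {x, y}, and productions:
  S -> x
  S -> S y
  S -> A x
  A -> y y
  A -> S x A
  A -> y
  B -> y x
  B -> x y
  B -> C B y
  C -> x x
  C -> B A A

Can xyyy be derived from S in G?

S ⇒ Sy ⇒ Syy ⇒ Syyy ⇒ xyyy

yes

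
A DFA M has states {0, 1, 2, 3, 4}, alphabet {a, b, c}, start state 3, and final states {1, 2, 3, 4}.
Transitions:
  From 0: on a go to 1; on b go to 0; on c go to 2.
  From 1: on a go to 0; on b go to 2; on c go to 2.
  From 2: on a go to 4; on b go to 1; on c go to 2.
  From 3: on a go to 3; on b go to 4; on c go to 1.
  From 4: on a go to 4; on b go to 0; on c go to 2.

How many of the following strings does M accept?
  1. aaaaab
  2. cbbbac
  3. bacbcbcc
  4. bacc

4

aaaaab: accepted
cbbbac: accepted
bacbcbcc: accepted
bacc: accepted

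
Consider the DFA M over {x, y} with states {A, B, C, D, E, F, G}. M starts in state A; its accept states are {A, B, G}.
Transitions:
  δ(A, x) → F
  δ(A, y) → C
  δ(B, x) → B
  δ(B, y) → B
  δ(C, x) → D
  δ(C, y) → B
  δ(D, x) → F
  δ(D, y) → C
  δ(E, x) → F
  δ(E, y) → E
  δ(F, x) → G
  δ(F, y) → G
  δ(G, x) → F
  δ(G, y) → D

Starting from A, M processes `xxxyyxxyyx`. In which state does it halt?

A --x--> F
F --x--> G
G --x--> F
F --y--> G
G --y--> D
D --x--> F
F --x--> G
G --y--> D
D --y--> C
C --x--> D

D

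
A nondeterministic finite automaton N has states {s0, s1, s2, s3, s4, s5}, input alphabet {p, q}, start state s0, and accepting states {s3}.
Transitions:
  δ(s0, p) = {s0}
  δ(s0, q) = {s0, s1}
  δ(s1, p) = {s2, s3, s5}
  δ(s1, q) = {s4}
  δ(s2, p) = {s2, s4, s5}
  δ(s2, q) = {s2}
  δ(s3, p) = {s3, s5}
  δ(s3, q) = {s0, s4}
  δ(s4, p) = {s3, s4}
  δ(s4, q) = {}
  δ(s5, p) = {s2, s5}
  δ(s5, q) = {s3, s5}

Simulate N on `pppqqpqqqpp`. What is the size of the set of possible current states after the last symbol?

5

Start: {s0}
read p: {s0}
read p: {s0}
read p: {s0}
read q: {s0, s1}
read q: {s0, s1, s4}
read p: {s0, s2, s3, s4, s5}
read q: {s0, s1, s2, s3, s4, s5}
read q: {s0, s1, s2, s3, s4, s5}
read q: {s0, s1, s2, s3, s4, s5}
read p: {s0, s2, s3, s4, s5}
read p: {s0, s2, s3, s4, s5}
Final reachable set {s0, s2, s3, s4, s5} has 5 states.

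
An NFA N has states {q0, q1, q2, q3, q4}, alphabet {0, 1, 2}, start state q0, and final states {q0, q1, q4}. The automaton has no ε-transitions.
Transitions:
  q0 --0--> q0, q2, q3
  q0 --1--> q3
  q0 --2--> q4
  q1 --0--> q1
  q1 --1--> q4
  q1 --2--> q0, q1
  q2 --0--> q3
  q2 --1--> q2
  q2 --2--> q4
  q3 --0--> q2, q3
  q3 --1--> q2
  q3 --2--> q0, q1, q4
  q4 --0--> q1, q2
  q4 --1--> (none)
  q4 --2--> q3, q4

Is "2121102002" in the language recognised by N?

Start: {q0}
read 2: {q4}
read 1: {}
The reachable set is empty and stays empty for the remaining 8 symbols.
Reachable ∩ accepting = {} — empty.

rejected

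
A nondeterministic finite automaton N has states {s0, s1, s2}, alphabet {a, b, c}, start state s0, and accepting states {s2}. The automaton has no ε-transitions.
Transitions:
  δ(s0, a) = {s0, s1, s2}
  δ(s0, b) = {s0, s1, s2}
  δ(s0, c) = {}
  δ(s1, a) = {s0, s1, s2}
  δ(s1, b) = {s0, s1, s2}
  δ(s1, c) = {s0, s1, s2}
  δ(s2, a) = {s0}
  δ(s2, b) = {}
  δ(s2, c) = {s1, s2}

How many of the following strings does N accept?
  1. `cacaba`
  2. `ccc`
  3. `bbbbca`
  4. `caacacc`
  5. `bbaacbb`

`cacaba`: rejected
`ccc`: rejected
`bbbbca`: accepted
`caacacc`: rejected
`bbaacbb`: accepted

2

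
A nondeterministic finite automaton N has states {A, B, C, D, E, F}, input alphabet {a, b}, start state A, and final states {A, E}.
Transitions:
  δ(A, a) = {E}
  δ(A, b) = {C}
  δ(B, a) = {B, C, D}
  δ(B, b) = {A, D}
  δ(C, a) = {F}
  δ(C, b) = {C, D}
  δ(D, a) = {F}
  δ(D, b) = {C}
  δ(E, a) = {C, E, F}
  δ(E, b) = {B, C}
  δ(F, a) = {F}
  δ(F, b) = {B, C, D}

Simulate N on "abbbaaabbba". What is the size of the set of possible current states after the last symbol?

1

Start: {A}
read a: {E}
read b: {B, C}
read b: {A, C, D}
read b: {C, D}
read a: {F}
read a: {F}
read a: {F}
read b: {B, C, D}
read b: {A, C, D}
read b: {C, D}
read a: {F}
Final reachable set {F} has 1 state.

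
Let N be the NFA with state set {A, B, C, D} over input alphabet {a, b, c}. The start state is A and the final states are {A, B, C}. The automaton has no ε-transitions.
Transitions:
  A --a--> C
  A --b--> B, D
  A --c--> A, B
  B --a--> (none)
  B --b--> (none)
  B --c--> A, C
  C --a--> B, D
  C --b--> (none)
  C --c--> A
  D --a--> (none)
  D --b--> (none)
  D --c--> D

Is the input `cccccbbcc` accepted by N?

Start: {A}
read c: {A, B}
read c: {A, B, C}
read c: {A, B, C}
read c: {A, B, C}
read c: {A, B, C}
read b: {B, D}
read b: {}
The reachable set is empty and stays empty for the remaining 2 symbols.
Reachable ∩ accepting = {} — empty.

rejected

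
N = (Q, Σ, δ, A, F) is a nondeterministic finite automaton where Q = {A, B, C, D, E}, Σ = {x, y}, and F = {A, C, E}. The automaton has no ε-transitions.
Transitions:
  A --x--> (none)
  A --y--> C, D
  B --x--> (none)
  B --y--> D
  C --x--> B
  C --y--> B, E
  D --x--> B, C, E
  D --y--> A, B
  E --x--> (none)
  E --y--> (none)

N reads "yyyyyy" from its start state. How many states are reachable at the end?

Start: {A}
read y: {C, D}
read y: {A, B, E}
read y: {C, D}
read y: {A, B, E}
read y: {C, D}
read y: {A, B, E}
Final reachable set {A, B, E} has 3 states.

3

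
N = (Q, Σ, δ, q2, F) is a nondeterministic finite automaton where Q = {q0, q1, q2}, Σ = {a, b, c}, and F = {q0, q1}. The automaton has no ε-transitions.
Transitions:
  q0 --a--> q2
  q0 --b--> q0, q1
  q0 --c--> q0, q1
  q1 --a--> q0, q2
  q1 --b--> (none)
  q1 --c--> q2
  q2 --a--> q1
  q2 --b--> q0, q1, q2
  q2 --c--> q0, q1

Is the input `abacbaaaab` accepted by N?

rejected

Start: {q2}
read a: {q1}
read b: {}
The reachable set is empty and stays empty for the remaining 8 symbols.
Reachable ∩ accepting = {} — empty.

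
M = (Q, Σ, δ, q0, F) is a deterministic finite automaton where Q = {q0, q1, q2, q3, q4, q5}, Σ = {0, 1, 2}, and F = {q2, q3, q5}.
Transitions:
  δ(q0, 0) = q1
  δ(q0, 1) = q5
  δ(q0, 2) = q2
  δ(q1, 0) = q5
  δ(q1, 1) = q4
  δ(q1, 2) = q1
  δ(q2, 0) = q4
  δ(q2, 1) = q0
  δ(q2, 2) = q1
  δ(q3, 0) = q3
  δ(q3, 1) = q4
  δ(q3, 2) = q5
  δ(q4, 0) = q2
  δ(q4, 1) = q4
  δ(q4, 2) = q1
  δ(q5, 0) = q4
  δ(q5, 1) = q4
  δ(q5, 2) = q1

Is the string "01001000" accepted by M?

accepted

q0 --0--> q1
q1 --1--> q4
q4 --0--> q2
q2 --0--> q4
q4 --1--> q4
q4 --0--> q2
q2 --0--> q4
q4 --0--> q2
End in state q2, which is an accepting state.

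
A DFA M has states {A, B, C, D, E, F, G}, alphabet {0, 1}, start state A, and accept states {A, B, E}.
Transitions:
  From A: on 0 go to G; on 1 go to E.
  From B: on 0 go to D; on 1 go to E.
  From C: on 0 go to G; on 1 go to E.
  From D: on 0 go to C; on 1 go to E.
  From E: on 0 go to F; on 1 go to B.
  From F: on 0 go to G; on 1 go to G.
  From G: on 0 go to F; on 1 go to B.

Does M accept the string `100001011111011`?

accepted

A --1--> E
E --0--> F
F --0--> G
G --0--> F
F --0--> G
G --1--> B
B --0--> D
D --1--> E
E --1--> B
B --1--> E
E --1--> B
B --1--> E
E --0--> F
F --1--> G
G --1--> B
End in state B, which is an accepting state.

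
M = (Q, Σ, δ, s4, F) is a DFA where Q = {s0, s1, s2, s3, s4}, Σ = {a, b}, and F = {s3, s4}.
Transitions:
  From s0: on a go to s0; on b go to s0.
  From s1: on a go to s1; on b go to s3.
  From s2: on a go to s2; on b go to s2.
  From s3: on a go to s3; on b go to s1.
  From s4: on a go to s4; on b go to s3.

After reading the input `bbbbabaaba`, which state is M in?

s1

s4 --b--> s3
s3 --b--> s1
s1 --b--> s3
s3 --b--> s1
s1 --a--> s1
s1 --b--> s3
s3 --a--> s3
s3 --a--> s3
s3 --b--> s1
s1 --a--> s1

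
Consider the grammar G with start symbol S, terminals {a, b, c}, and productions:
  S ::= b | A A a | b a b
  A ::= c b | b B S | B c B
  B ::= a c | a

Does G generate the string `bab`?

S ⇒ bab

yes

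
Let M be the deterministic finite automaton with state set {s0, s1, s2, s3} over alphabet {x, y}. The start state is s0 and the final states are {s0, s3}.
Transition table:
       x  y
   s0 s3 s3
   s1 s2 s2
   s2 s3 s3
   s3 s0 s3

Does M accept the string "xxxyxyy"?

accepted

s0 --x--> s3
s3 --x--> s0
s0 --x--> s3
s3 --y--> s3
s3 --x--> s0
s0 --y--> s3
s3 --y--> s3
End in state s3, which is an accepting state.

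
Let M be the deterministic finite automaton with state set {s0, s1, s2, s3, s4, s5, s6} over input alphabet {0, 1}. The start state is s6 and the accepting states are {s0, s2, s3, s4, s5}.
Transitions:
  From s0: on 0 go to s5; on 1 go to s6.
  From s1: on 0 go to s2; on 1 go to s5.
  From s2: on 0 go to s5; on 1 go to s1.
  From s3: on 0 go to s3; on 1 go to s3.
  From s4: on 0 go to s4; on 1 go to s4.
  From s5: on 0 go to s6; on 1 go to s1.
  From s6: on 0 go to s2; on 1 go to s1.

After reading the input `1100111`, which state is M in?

s1

s6 --1--> s1
s1 --1--> s5
s5 --0--> s6
s6 --0--> s2
s2 --1--> s1
s1 --1--> s5
s5 --1--> s1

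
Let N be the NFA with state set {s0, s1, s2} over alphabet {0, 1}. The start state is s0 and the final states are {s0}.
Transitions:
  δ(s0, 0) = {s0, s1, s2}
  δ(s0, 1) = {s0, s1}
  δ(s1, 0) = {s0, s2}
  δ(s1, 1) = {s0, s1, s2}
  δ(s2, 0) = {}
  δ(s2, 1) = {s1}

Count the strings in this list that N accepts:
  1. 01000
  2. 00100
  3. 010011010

3

01000: accepted
00100: accepted
010011010: accepted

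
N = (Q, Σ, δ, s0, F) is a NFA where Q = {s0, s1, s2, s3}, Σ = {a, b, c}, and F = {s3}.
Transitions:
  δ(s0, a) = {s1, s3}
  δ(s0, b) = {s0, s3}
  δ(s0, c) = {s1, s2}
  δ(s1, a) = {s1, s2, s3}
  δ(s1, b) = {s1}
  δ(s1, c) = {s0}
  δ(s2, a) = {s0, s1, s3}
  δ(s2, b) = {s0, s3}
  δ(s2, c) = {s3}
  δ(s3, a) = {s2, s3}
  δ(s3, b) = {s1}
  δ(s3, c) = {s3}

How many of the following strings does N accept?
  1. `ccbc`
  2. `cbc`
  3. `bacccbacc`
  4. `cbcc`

`ccbc`: accepted
`cbc`: accepted
`bacccbacc`: accepted
`cbcc`: accepted

4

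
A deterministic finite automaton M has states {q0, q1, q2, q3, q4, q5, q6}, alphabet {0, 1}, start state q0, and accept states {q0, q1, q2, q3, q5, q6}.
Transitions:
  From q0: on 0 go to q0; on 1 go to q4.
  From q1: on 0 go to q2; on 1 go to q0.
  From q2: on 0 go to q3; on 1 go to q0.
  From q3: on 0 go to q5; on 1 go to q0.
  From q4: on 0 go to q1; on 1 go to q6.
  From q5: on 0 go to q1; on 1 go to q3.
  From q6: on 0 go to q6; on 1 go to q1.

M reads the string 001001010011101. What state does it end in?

q0 --0--> q0
q0 --0--> q0
q0 --1--> q4
q4 --0--> q1
q1 --0--> q2
q2 --1--> q0
q0 --0--> q0
q0 --1--> q4
q4 --0--> q1
q1 --0--> q2
q2 --1--> q0
q0 --1--> q4
q4 --1--> q6
q6 --0--> q6
q6 --1--> q1

q1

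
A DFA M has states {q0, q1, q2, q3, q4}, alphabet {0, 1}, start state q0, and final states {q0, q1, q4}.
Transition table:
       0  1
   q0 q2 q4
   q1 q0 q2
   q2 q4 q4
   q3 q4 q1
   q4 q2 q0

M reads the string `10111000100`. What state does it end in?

q4

q0 --1--> q4
q4 --0--> q2
q2 --1--> q4
q4 --1--> q0
q0 --1--> q4
q4 --0--> q2
q2 --0--> q4
q4 --0--> q2
q2 --1--> q4
q4 --0--> q2
q2 --0--> q4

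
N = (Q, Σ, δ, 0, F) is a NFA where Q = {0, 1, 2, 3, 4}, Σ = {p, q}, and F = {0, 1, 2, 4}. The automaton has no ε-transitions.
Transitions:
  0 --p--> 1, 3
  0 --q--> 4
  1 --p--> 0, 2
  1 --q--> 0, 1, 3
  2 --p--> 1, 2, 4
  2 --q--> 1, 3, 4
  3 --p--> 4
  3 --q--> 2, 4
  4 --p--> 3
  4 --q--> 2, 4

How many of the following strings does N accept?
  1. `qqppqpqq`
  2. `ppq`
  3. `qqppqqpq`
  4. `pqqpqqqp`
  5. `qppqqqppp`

5

`qqppqpqq`: accepted
`ppq`: accepted
`qqppqqpq`: accepted
`pqqpqqqp`: accepted
`qppqqqppp`: accepted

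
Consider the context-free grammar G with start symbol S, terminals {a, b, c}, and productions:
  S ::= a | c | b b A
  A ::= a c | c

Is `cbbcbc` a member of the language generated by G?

no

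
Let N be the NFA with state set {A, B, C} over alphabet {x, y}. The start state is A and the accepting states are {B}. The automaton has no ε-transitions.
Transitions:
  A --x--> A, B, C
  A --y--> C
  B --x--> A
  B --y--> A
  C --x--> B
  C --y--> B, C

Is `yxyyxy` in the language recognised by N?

rejected

Start: {A}
read y: {C}
read x: {B}
read y: {A}
read y: {C}
read x: {B}
read y: {A}
Reachable ∩ accepting = {} — empty.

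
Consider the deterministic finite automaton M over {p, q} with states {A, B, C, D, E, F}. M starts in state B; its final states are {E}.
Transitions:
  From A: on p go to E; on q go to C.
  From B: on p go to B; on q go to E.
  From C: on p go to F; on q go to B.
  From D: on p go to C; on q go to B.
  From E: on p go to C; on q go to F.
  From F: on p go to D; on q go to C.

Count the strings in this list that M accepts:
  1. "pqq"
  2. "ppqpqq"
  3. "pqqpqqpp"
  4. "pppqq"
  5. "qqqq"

"pqq": rejected
"ppqpqq": accepted
"pqqpqqpp": rejected
"pppqq": rejected
"qqqq": rejected

1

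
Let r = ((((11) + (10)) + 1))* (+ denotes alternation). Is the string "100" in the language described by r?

no

100 cannot be split into zero or more pieces each matching (((11)+(10))+1).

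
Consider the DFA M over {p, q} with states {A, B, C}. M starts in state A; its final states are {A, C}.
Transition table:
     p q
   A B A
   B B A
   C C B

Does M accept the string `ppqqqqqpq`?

A --p--> B
B --p--> B
B --q--> A
A --q--> A
A --q--> A
A --q--> A
A --q--> A
A --p--> B
B --q--> A
End in state A, which is an accepting state.

accepted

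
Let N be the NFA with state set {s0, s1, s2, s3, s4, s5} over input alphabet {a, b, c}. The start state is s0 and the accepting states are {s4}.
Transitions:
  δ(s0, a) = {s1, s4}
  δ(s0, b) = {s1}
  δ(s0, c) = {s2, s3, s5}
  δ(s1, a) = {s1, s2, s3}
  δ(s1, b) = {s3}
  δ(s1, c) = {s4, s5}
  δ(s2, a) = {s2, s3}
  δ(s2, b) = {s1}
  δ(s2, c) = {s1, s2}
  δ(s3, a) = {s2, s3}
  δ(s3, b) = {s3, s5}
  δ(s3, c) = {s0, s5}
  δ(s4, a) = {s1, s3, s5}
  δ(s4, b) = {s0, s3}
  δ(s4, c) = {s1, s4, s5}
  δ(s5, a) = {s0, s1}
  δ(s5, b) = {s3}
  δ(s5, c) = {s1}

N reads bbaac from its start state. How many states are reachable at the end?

Start: {s0}
read b: {s1}
read b: {s3}
read a: {s2, s3}
read a: {s2, s3}
read c: {s0, s1, s2, s5}
Final reachable set {s0, s1, s2, s5} has 4 states.

4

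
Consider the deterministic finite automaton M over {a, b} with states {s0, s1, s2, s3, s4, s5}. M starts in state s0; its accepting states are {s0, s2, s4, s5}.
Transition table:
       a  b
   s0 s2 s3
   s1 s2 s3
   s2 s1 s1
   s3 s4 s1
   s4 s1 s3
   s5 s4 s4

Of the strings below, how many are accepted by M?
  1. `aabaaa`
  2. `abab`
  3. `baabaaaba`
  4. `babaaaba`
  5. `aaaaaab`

`aabaaa`: accepted
`abab`: rejected
`baabaaaba`: accepted
`babaaaba`: accepted
`aaaaaab`: rejected

3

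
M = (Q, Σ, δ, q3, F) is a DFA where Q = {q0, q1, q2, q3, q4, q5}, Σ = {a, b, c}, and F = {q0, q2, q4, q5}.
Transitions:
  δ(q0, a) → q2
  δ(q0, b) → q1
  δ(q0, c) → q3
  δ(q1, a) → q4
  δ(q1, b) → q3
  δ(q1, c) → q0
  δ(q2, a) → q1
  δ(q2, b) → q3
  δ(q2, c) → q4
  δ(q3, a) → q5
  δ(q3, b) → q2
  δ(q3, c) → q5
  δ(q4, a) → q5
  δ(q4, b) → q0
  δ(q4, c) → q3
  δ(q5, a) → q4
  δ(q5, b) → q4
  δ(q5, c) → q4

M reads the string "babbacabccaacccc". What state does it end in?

q3

q3 --b--> q2
q2 --a--> q1
q1 --b--> q3
q3 --b--> q2
q2 --a--> q1
q1 --c--> q0
q0 --a--> q2
q2 --b--> q3
q3 --c--> q5
q5 --c--> q4
q4 --a--> q5
q5 --a--> q4
q4 --c--> q3
q3 --c--> q5
q5 --c--> q4
q4 --c--> q3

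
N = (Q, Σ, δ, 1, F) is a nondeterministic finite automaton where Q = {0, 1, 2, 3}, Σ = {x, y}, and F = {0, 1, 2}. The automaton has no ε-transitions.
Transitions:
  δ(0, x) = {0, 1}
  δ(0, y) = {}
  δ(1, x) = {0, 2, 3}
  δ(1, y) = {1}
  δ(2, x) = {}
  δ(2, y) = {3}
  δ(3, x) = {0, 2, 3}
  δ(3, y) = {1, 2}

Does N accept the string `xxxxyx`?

Start: {1}
read x: {0, 2, 3}
read x: {0, 1, 2, 3}
read x: {0, 1, 2, 3}
read x: {0, 1, 2, 3}
read y: {1, 2, 3}
read x: {0, 2, 3}
Reachable ∩ accepting = {0, 2} — nonempty.

accepted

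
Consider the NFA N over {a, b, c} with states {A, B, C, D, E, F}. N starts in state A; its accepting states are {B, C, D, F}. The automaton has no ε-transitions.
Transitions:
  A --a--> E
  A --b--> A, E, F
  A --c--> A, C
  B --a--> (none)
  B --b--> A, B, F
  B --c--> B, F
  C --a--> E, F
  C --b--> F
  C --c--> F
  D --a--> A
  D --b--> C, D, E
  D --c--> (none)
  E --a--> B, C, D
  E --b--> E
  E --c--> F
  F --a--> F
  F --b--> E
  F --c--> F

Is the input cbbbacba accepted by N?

Start: {A}
read c: {A, C}
read b: {A, E, F}
read b: {A, E, F}
read b: {A, E, F}
read a: {B, C, D, E, F}
read c: {B, F}
read b: {A, B, E, F}
read a: {B, C, D, E, F}
Reachable ∩ accepting = {B, C, D, F} — nonempty.

accepted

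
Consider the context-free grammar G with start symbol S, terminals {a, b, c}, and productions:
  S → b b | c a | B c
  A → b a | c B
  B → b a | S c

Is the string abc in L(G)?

no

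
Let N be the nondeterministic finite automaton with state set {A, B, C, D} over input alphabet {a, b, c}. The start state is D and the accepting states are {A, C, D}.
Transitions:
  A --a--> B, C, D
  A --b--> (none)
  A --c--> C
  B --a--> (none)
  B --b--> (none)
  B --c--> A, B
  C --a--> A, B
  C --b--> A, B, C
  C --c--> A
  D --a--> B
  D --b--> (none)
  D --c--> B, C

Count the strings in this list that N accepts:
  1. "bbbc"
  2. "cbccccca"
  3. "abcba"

1

"bbbc": rejected
"cbccccca": accepted
"abcba": rejected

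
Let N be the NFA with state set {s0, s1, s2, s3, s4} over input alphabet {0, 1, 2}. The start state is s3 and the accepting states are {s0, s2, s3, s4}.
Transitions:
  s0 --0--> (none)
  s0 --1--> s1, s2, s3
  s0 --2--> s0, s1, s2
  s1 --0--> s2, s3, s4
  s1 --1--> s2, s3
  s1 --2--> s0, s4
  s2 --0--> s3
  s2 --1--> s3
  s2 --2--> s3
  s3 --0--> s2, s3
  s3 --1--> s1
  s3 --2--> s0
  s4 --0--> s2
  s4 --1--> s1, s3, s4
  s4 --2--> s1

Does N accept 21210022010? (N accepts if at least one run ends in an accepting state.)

accepted

Start: {s3}
read 2: {s0}
read 1: {s1, s2, s3}
read 2: {s0, s3, s4}
read 1: {s1, s2, s3, s4}
read 0: {s2, s3, s4}
read 0: {s2, s3}
read 2: {s0, s3}
read 2: {s0, s1, s2}
read 0: {s2, s3, s4}
read 1: {s1, s3, s4}
read 0: {s2, s3, s4}
Reachable ∩ accepting = {s2, s3, s4} — nonempty.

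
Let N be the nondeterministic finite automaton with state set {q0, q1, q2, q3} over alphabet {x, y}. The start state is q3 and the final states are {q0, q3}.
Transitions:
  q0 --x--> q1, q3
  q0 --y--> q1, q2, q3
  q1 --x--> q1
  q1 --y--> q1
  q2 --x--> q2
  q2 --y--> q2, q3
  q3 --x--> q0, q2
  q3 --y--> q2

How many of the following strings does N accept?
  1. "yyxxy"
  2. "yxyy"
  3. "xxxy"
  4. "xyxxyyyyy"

"yyxxy": accepted
"yxyy": accepted
"xxxy": accepted
"xyxxyyyyy": accepted

4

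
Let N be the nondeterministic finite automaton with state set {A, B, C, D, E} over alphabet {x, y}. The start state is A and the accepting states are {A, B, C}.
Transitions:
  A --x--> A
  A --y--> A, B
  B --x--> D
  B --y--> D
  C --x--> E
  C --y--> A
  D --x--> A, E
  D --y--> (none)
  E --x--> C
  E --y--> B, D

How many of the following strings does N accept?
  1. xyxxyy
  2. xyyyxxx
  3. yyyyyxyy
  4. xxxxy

4

xyxxyy: accepted
xyyyxxx: accepted
yyyyyxyy: accepted
xxxxy: accepted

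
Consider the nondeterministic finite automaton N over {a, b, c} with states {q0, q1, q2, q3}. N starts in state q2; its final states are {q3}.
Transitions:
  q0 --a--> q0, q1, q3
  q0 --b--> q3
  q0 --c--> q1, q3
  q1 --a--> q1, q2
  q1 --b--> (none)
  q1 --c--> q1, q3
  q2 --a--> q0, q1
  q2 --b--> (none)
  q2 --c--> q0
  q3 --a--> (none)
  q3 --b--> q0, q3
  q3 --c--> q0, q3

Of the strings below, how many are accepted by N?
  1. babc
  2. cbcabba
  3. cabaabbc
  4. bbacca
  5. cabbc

3

babc: rejected
cbcabba: accepted
cabaabbc: accepted
bbacca: rejected
cabbc: accepted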